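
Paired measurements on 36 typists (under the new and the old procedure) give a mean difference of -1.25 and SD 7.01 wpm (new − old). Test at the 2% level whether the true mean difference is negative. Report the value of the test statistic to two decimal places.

H0: μ_d = 0; H1: μ_d < 0 (paired t-test on the differences, left-tailed).
t = d̄/(s_d/√n) = -1.25/(7.01/√36) = -1.07
df = n − 1 = 35
p-value = P(T ≤ -1.07) ≈ 0.146
Since p ≈ 0.146 > α = 0.02, fail to reject H0; the data do not provide sufficient evidence against H0.

-1.07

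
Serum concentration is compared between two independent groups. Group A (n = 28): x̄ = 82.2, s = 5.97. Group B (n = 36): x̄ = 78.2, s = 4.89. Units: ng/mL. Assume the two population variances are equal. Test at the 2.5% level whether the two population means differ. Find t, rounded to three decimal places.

Let group 1 = group A, group 2 = group B. H0: μ_1 = μ_2; H1: μ_1 ≠ μ_2 (two-sample pooled-variance t-test, two-sided).
s_p² = [(28−1)·5.97² + (36−1)·4.89²]/(28+36−2) = 29.0198
t = (82.2 − 78.2)/√[29.0198·(1/28 + 1/36)] = 2.947
df = n₁ + n₂ − 2 = 62
Two-sided p-value ≈ 0.0045
Since p ≈ 0.0045 < α = 0.025, reject H0; the data support H1.

2.947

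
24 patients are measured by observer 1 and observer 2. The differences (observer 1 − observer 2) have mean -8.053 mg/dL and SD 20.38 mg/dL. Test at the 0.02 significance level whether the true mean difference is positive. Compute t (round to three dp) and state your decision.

t = -1.936; fail to reject H0

H0: μ_d = 0; H1: μ_d > 0 (paired t-test on the differences, right-tailed).
t = d̄/(s_d/√n) = -8.053/(20.38/√24) = -1.936
df = n − 1 = 23
p-value = P(T ≥ -1.936) ≈ 0.967
Since p ≈ 0.967 > α = 0.02, fail to reject H0; the evidence is not statistically significant.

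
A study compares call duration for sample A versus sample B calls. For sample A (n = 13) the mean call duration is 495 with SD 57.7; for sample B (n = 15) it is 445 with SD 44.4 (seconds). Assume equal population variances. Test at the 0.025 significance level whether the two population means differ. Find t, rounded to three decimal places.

2.589

Let group 1 = sample A, group 2 = sample B. H0: μ_1 = μ_2; H1: μ_1 ≠ μ_2 (two-sample pooled-variance t-test, two-sided).
s_p² = [(13−1)·57.7² + (15−1)·44.4²]/(13+15−2) = 2598.1
t = (495 − 445)/√[2598.1·(1/13 + 1/15)] = 2.589
df = n₁ + n₂ − 2 = 26
Two-sided p-value ≈ 0.0156
Since p ≈ 0.0156 < α = 0.025, reject H0; the evidence is statistically significant.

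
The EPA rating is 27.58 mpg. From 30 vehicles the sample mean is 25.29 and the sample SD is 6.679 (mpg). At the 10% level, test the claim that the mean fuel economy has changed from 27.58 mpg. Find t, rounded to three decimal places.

H0: μ = 27.58; H1: μ ≠ 27.58 (one-sample t-test, two-sided).
t = (x̄ − μ₀)/(s/√n) = (25.29 − 27.58)/(6.679/√30) = -1.878
df = n − 1 = 29
Two-sided p-value ≈ 0.070
Since p ≈ 0.070 < α = 0.1, reject H0; the data support H1.

-1.878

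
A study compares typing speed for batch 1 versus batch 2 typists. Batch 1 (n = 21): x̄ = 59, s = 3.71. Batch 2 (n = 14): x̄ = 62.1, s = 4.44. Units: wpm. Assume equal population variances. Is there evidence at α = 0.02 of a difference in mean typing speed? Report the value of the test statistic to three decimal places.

Let group 1 = batch 1, group 2 = batch 2. H0: μ_1 = μ_2; H1: μ_1 ≠ μ_2 (two-sample pooled-variance t-test, two-sided).
s_p² = [(21−1)·3.71² + (14−1)·4.44²]/(21+14−2) = 16.1078
t = (59 − 62.1)/√[16.1078·(1/21 + 1/14)] = -2.239
df = n₁ + n₂ − 2 = 33
Two-sided p-value ≈ 0.0320
Since p ≈ 0.0320 > α = 0.02, fail to reject H0; the evidence is not statistically significant.

-2.239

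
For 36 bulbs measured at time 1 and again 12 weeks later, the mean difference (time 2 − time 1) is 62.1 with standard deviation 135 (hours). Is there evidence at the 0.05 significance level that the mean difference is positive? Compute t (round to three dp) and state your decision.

t = 2.760; reject H0

H0: μ_d = 0; H1: μ_d > 0 (paired t-test on the differences, right-tailed).
t = d̄/(s_d/√n) = 62.1/(135/√36) = 2.760
df = n − 1 = 35
p-value = P(T ≥ 2.760) ≈ 0.005
Since p ≈ 0.005 < α = 0.05, reject H0; the evidence is statistically significant.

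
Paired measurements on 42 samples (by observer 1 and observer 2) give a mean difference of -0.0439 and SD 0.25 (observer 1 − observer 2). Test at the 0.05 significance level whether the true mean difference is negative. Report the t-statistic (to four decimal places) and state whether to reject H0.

t = -1.1380; fail to reject H0

H0: μ_d = 0; H1: μ_d < 0 (paired t-test on the differences, left-tailed).
t = d̄/(s_d/√n) = -0.0439/(0.25/√42) = -1.1380
df = n − 1 = 41
p-value = P(T ≤ -1.1380) ≈ 0.1309
Since p ≈ 0.1309 > α = 0.05, fail to reject H0; the data do not provide sufficient evidence against H0.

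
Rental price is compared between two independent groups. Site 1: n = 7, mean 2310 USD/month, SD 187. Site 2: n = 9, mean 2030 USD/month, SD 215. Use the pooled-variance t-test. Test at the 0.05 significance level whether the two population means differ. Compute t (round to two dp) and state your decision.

Let group 1 = site 1, group 2 = site 2. H0: μ_1 = μ_2; H1: μ_1 ≠ μ_2 (two-sample pooled-variance t-test, two-sided).
s_p² = [(7−1)·187² + (9−1)·215²]/(7+9−2) = 41401
t = (2310 − 2030)/√[41401·(1/7 + 1/9)] = 2.73
df = n₁ + n₂ − 2 = 14
Two-sided p-value ≈ 0.0163
Since p ≈ 0.0163 < α = 0.05, reject H0; the data support H1.

t = 2.73; reject H0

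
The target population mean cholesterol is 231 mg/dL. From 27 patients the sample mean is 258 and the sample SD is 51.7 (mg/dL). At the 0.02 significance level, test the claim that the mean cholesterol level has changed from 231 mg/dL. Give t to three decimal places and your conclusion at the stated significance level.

H0: μ = 231; H1: μ ≠ 231 (one-sample t-test, two-sided).
t = (x̄ − μ₀)/(s/√n) = (258 − 231)/(51.7/√27) = 2.714
df = n − 1 = 26
Two-sided p-value ≈ 0.012
Since p ≈ 0.012 < α = 0.02, reject H0; the evidence is statistically significant.

t = 2.714; reject H0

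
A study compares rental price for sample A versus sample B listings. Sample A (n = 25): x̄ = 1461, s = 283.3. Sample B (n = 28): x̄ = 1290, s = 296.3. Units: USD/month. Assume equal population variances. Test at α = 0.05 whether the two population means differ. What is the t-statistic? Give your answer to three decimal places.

2.141

Let group 1 = sample A, group 2 = sample B. H0: μ_1 = μ_2; H1: μ_1 ≠ μ_2 (two-sample pooled-variance t-test, two-sided).
s_p² = [(25−1)·283.3² + (28−1)·296.3²]/(25+28−2) = 84247.9
t = (1461 − 1290)/√[84247.9·(1/25 + 1/28)] = 2.141
df = n₁ + n₂ − 2 = 51
Two-sided p-value ≈ 0.0371
Since p ≈ 0.0371 < α = 0.05, reject H0; the data support H1.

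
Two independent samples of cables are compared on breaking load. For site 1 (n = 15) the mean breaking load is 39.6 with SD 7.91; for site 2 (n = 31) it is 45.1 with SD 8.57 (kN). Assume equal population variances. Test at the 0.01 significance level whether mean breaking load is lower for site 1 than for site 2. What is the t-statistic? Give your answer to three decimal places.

-2.090

Let group 1 = site 1, group 2 = site 2. H0: μ_1 = μ_2; H1: μ_1 < μ_2 (two-sample pooled-variance t-test, left-tailed).
s_p² = [(15−1)·7.91² + (31−1)·8.57²]/(15+31−2) = 69.9841
t = (39.6 − 45.1)/√[69.9841·(1/15 + 1/31)] = -2.090
df = n₁ + n₂ − 2 = 44
p-value = P(T ≤ -2.090) ≈ 0.0212
Since p ≈ 0.0212 > α = 0.01, fail to reject H0; the data do not provide sufficient evidence against H0.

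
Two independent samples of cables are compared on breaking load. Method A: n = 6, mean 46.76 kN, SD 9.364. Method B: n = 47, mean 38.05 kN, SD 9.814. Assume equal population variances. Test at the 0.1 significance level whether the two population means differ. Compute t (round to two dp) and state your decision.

Let group 1 = method A, group 2 = method B. H0: μ_1 = μ_2; H1: μ_1 ≠ μ_2 (two-sample pooled-variance t-test, two-sided).
s_p² = [(6−1)·9.364² + (47−1)·9.814²]/(6+47−2) = 95.4685
t = (46.76 − 38.05)/√[95.4685·(1/6 + 1/47)] = 2.06
df = n₁ + n₂ − 2 = 51
Two-sided p-value ≈ 0.0449
Since p ≈ 0.0449 < α = 0.1, reject H0; the evidence is statistically significant.

t = 2.06; reject H0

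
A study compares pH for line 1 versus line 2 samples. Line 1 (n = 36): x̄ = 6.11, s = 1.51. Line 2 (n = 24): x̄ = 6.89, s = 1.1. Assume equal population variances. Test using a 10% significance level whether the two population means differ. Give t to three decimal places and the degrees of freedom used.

Let group 1 = line 1, group 2 = line 2. H0: μ_1 = μ_2; H1: μ_1 ≠ μ_2 (two-sample pooled-variance t-test, two-sided).
s_p² = [(36−1)·1.51² + (24−1)·1.1²]/(36+24−2) = 1.85575
t = (6.11 − 6.89)/√[1.85575·(1/36 + 1/24)] = -2.173
df = n₁ + n₂ − 2 = 58
Two-sided p-value ≈ 0.0339
Since p ≈ 0.0339 < α = 0.1, reject H0; the evidence is statistically significant.

t = -2.173, df = 58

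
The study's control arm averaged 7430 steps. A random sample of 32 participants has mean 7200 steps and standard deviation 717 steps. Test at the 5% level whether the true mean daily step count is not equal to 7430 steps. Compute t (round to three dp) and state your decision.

t = -1.815; fail to reject H0

H0: μ = 7430; H1: μ ≠ 7430 (one-sample t-test, two-sided).
t = (x̄ − μ₀)/(s/√n) = (7200 − 7430)/(717/√32) = -1.815
df = n − 1 = 31
Two-sided p-value ≈ 0.079
Since p ≈ 0.079 > α = 0.05, fail to reject H0; the data do not provide sufficient evidence against H0.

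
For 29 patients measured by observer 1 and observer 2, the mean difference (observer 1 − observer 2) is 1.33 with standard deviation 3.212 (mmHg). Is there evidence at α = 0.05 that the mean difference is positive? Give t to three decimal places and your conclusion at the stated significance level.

t = 2.230; reject H0

H0: μ_d = 0; H1: μ_d > 0 (paired t-test on the differences, right-tailed).
t = d̄/(s_d/√n) = 1.33/(3.212/√29) = 2.230
df = n − 1 = 28
p-value = P(T ≥ 2.230) ≈ 0.0170
Since p ≈ 0.0170 < α = 0.05, reject H0; the data support H1.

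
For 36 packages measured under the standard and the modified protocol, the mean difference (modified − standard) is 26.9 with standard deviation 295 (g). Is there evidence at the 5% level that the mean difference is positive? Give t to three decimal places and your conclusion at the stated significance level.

H0: μ_d = 0; H1: μ_d > 0 (paired t-test on the differences, right-tailed).
t = d̄/(s_d/√n) = 26.9/(295/√36) = 0.547
df = n − 1 = 35
p-value = P(T ≥ 0.547) ≈ 0.2939
Since p ≈ 0.2939 > α = 0.05, fail to reject H0; the evidence is not statistically significant.

t = 0.547; fail to reject H0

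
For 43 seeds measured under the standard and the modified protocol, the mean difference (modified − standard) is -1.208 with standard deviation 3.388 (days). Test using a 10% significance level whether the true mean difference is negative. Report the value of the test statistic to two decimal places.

-2.34

H0: μ_d = 0; H1: μ_d < 0 (paired t-test on the differences, left-tailed).
t = d̄/(s_d/√n) = -1.208/(3.388/√43) = -2.34
df = n − 1 = 42
p-value = P(T ≤ -2.34) ≈ 0.012
Since p ≈ 0.012 < α = 0.1, reject H0; the evidence is statistically significant.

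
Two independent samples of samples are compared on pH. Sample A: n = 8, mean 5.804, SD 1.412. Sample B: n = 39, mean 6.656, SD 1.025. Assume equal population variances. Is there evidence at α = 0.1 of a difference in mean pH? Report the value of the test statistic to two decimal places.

-2.01

Let group 1 = sample A, group 2 = sample B. H0: μ_1 = μ_2; H1: μ_1 ≠ μ_2 (two-sample pooled-variance t-test, two-sided).
s_p² = [(8−1)·1.412² + (39−1)·1.025²]/(8+39−2) = 1.19733
t = (5.804 − 6.656)/√[1.19733·(1/8 + 1/39)] = -2.01
df = n₁ + n₂ − 2 = 45
Two-sided p-value ≈ 0.0509
Since p ≈ 0.0509 < α = 0.1, reject H0; the data support H1.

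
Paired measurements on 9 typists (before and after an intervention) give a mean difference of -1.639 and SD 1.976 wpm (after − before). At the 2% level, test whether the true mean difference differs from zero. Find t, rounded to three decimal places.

H0: μ_d = 0; H1: μ_d ≠ 0 (paired t-test on the differences, two-sided).
t = d̄/(s_d/√n) = -1.639/(1.976/√9) = -2.488
df = n − 1 = 8
Two-sided p-value ≈ 0.0376
Since p ≈ 0.0376 > α = 0.02, fail to reject H0; the evidence is not statistically significant.

-2.488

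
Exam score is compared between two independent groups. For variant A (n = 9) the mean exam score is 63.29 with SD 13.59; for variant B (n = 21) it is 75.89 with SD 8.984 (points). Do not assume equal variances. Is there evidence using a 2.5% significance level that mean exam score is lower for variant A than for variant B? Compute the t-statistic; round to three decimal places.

Let group 1 = variant A, group 2 = variant B. H0: μ_1 = μ_2; H1: μ_1 < μ_2 (Welch's two-sample t-test, left-tailed).
t = (x̄_1 − x̄_2)/√(s_1²/n_1 + s_2²/n_2) = (63.29 − 75.89)/√(13.59²/9 + 8.984²/21) = -2.553
Welch–Satterthwaite df ≈ 11.12
p-value = P(T ≤ -2.553) ≈ 0.013
Since p ≈ 0.013 < α = 0.025, reject H0; the evidence is statistically significant.

-2.553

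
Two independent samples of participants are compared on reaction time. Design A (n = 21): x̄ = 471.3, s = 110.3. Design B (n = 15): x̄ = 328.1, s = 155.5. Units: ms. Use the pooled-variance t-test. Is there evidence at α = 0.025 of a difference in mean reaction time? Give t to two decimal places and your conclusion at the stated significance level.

t = 3.24; reject H0

Let group 1 = design A, group 2 = design B. H0: μ_1 = μ_2; H1: μ_1 ≠ μ_2 (two-sample pooled-variance t-test, two-sided).
s_p² = [(21−1)·110.3² + (15−1)·155.5²]/(21+15−2) = 17113.1
t = (471.3 − 328.1)/√[17113.1·(1/21 + 1/15)] = 3.24
df = n₁ + n₂ − 2 = 34
Two-sided p-value ≈ 0.0027
Since p ≈ 0.0027 < α = 0.025, reject H0; the evidence is statistically significant.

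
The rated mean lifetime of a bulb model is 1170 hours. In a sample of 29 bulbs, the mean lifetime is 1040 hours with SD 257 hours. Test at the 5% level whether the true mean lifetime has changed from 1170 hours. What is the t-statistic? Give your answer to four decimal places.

-2.7240

H0: μ = 1170; H1: μ ≠ 1170 (one-sample t-test, two-sided).
t = (x̄ − μ₀)/(s/√n) = (1040 − 1170)/(257/√29) = -2.7240
df = n − 1 = 28
Two-sided p-value ≈ 0.011
Since p ≈ 0.011 < α = 0.05, reject H0; the data support H1.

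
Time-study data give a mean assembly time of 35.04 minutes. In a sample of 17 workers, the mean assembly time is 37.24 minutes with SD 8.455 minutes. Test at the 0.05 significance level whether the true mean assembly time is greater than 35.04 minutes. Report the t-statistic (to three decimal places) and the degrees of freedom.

H0: μ = 35.04; H1: μ > 35.04 (one-sample t-test, right-tailed).
t = (x̄ − μ₀)/(s/√n) = (37.24 − 35.04)/(8.455/√17) = 1.073
df = n − 1 = 16
p-value = P(T ≥ 1.073) ≈ 0.150
Since p ≈ 0.150 > α = 0.05, fail to reject H0; the data do not provide sufficient evidence against H0.

t = 1.073, df = 16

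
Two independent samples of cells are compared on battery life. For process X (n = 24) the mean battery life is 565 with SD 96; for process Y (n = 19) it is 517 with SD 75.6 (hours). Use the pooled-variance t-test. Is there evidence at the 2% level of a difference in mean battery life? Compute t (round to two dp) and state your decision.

t = 1.78; fail to reject H0

Let group 1 = process X, group 2 = process Y. H0: μ_1 = μ_2; H1: μ_1 ≠ μ_2 (two-sample pooled-variance t-test, two-sided).
s_p² = [(24−1)·96² + (19−1)·75.6²]/(24+19−2) = 7679.13
t = (565 − 517)/√[7679.13·(1/24 + 1/19)] = 1.78
df = n₁ + n₂ − 2 = 41
Two-sided p-value ≈ 0.082
Since p ≈ 0.082 > α = 0.02, fail to reject H0; the data do not provide sufficient evidence against H0.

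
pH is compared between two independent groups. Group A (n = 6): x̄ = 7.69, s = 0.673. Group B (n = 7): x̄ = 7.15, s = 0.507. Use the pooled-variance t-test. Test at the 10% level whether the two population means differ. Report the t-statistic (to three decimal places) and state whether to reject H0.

t = 1.650; fail to reject H0

Let group 1 = group A, group 2 = group B. H0: μ_1 = μ_2; H1: μ_1 ≠ μ_2 (two-sample pooled-variance t-test, two-sided).
s_p² = [(6−1)·0.673² + (7−1)·0.507²]/(6+7−2) = 0.346085
t = (7.69 − 7.15)/√[0.346085·(1/6 + 1/7)] = 1.650
df = n₁ + n₂ − 2 = 11
Two-sided p-value ≈ 0.127
Since p ≈ 0.127 > α = 0.1, fail to reject H0; the evidence is not statistically significant.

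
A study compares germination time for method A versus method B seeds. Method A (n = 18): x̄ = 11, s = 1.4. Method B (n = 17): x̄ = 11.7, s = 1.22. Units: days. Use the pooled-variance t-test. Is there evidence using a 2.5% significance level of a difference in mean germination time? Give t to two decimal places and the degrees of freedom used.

t = -1.57, df = 33

Let group 1 = method A, group 2 = method B. H0: μ_1 = μ_2; H1: μ_1 ≠ μ_2 (two-sample pooled-variance t-test, two-sided).
s_p² = [(18−1)·1.4² + (17−1)·1.22²]/(18+17−2) = 1.73135
t = (11 − 11.7)/√[1.73135·(1/18 + 1/17)] = -1.57
df = n₁ + n₂ − 2 = 33
Two-sided p-value ≈ 0.125
Since p ≈ 0.125 > α = 0.025, fail to reject H0; the evidence is not statistically significant.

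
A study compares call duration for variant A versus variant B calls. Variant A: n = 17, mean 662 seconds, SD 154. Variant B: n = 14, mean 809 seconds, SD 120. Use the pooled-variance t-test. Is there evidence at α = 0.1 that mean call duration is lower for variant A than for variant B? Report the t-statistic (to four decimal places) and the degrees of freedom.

t = -2.9138, df = 29

Let group 1 = variant A, group 2 = variant B. H0: μ_1 = μ_2; H1: μ_1 < μ_2 (two-sample pooled-variance t-test, left-tailed).
s_p² = [(17−1)·154² + (14−1)·120²]/(17+14−2) = 19539.9
t = (662 − 809)/√[19539.9·(1/17 + 1/14)] = -2.9138
df = n₁ + n₂ − 2 = 29
p-value = P(T ≤ -2.9138) ≈ 0.003
Since p ≈ 0.003 < α = 0.1, reject H0; the data support H1.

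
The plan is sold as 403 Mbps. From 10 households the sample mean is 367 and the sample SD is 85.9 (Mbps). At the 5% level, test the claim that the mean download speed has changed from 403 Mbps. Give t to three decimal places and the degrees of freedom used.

t = -1.325, df = 9

H0: μ = 403; H1: μ ≠ 403 (one-sample t-test, two-sided).
t = (x̄ − μ₀)/(s/√n) = (367 − 403)/(85.9/√10) = -1.325
df = n − 1 = 9
Two-sided p-value ≈ 0.218
Since p ≈ 0.218 > α = 0.05, fail to reject H0; the data do not provide sufficient evidence against H0.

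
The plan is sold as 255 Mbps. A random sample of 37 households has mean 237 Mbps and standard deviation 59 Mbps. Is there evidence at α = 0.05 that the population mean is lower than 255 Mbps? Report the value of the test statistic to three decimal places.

-1.856

H0: μ = 255; H1: μ < 255 (one-sample t-test, left-tailed).
t = (x̄ − μ₀)/(s/√n) = (237 − 255)/(59/√37) = -1.856
df = n − 1 = 36
p-value = P(T ≤ -1.856) ≈ 0.036
Since p ≈ 0.036 < α = 0.05, reject H0; the evidence is statistically significant.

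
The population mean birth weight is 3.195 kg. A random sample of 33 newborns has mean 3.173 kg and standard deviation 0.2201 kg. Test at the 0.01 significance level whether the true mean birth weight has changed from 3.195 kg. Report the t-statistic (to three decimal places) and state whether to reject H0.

H0: μ = 3.195; H1: μ ≠ 3.195 (one-sample t-test, two-sided).
t = (x̄ − μ₀)/(s/√n) = (3.173 − 3.195)/(0.2201/√33) = -0.574
df = n − 1 = 32
Two-sided p-value ≈ 0.5699
Since p ≈ 0.5699 > α = 0.01, fail to reject H0; the evidence is not statistically significant.

t = -0.574; fail to reject H0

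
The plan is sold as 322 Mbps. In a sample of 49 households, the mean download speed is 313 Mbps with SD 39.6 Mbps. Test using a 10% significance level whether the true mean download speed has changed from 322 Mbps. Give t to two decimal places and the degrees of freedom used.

t = -1.59, df = 48

H0: μ = 322; H1: μ ≠ 322 (one-sample t-test, two-sided).
t = (x̄ − μ₀)/(s/√n) = (313 − 322)/(39.6/√49) = -1.59
df = n − 1 = 48
Two-sided p-value ≈ 0.1182
Since p ≈ 0.1182 > α = 0.1, fail to reject H0; the data do not provide sufficient evidence against H0.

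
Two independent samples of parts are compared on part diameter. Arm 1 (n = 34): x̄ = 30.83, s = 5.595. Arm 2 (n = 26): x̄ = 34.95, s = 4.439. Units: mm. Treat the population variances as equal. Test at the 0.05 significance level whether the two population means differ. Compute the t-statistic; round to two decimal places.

Let group 1 = arm 1, group 2 = arm 2. H0: μ_1 = μ_2; H1: μ_1 ≠ μ_2 (two-sample pooled-variance t-test, two-sided).
s_p² = [(34−1)·5.595² + (26−1)·4.439²]/(34+26−2) = 26.3043
t = (30.83 − 34.95)/√[26.3043·(1/34 + 1/26)] = -3.08
df = n₁ + n₂ − 2 = 58
Two-sided p-value ≈ 0.003
Since p ≈ 0.003 < α = 0.05, reject H0; the data support H1.

-3.08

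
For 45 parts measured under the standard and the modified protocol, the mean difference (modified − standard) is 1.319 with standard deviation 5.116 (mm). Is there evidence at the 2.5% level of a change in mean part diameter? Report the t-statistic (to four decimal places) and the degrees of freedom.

H0: μ_d = 0; H1: μ_d ≠ 0 (paired t-test on the differences, two-sided).
t = d̄/(s_d/√n) = 1.319/(5.116/√45) = 1.7295
df = n − 1 = 44
Two-sided p-value ≈ 0.091
Since p ≈ 0.091 > α = 0.025, fail to reject H0; the data do not provide sufficient evidence against H0.

t = 1.7295, df = 44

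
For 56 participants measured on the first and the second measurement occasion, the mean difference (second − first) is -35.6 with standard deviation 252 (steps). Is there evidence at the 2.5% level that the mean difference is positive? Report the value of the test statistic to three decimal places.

H0: μ_d = 0; H1: μ_d > 0 (paired t-test on the differences, right-tailed).
t = d̄/(s_d/√n) = -35.6/(252/√56) = -1.057
df = n − 1 = 55
p-value = P(T ≥ -1.057) ≈ 0.8525
Since p ≈ 0.8525 > α = 0.025, fail to reject H0; the evidence is not statistically significant.

-1.057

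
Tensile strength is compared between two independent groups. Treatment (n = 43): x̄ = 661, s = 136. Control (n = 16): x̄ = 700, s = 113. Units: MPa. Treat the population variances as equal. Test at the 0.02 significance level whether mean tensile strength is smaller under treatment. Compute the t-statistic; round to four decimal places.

Let group 1 = treatment, group 2 = control. H0: μ_1 = μ_2; H1: μ_1 < μ_2 (two-sample pooled-variance t-test, left-tailed).
s_p² = [(43−1)·136² + (16−1)·113²]/(43+16−2) = 16988.9
t = (661 − 700)/√[16988.9·(1/43 + 1/16)] = -1.0218
df = n₁ + n₂ − 2 = 57
p-value = P(T ≤ -1.0218) ≈ 0.156
Since p ≈ 0.156 > α = 0.02, fail to reject H0; the data do not provide sufficient evidence against H0.

-1.0218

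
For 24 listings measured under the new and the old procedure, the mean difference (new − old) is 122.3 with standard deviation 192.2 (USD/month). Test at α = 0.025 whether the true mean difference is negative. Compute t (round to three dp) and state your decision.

t = 3.117; fail to reject H0

H0: μ_d = 0; H1: μ_d < 0 (paired t-test on the differences, left-tailed).
t = d̄/(s_d/√n) = 122.3/(192.2/√24) = 3.117
df = n − 1 = 23
p-value = P(T ≤ 3.117) ≈ 0.9976
Since p ≈ 0.9976 > α = 0.025, fail to reject H0; the evidence is not statistically significant.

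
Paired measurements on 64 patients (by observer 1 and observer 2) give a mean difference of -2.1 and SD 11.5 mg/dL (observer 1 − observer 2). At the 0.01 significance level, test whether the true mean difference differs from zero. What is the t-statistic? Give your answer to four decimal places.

-1.4609

H0: μ_d = 0; H1: μ_d ≠ 0 (paired t-test on the differences, two-sided).
t = d̄/(s_d/√n) = -2.1/(11.5/√64) = -1.4609
df = n − 1 = 63
Two-sided p-value ≈ 0.1490
Since p ≈ 0.1490 > α = 0.01, fail to reject H0; the data do not provide sufficient evidence against H0.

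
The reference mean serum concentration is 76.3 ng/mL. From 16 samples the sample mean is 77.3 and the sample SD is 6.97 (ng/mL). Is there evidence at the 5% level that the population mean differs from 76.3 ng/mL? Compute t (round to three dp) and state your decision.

H0: μ = 76.3; H1: μ ≠ 76.3 (one-sample t-test, two-sided).
t = (x̄ − μ₀)/(s/√n) = (77.3 − 76.3)/(6.97/√16) = 0.574
df = n − 1 = 15
Two-sided p-value ≈ 0.575
Since p ≈ 0.575 > α = 0.05, fail to reject H0; the evidence is not statistically significant.

t = 0.574; fail to reject H0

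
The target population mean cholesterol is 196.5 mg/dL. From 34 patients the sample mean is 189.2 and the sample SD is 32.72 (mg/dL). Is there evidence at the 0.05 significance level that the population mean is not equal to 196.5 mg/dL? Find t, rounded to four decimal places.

-1.3009

H0: μ = 196.5; H1: μ ≠ 196.5 (one-sample t-test, two-sided).
t = (x̄ − μ₀)/(s/√n) = (189.2 − 196.5)/(32.72/√34) = -1.3009
df = n − 1 = 33
Two-sided p-value ≈ 0.2023
Since p ≈ 0.2023 > α = 0.05, fail to reject H0; the data do not provide sufficient evidence against H0.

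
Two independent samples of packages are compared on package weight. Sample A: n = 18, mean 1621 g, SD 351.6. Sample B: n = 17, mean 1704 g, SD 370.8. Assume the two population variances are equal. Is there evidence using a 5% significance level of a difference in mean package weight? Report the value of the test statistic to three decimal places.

-0.680

Let group 1 = sample A, group 2 = sample B. H0: μ_1 = μ_2; H1: μ_1 ≠ μ_2 (two-sample pooled-variance t-test, two-sided).
s_p² = [(18−1)·351.6² + (17−1)·370.8²]/(18+17−2) = 130347
t = (1621 − 1704)/√[130347·(1/18 + 1/17)] = -0.680
df = n₁ + n₂ − 2 = 33
Two-sided p-value ≈ 0.5014
Since p ≈ 0.5014 > α = 0.05, fail to reject H0; the data do not provide sufficient evidence against H0.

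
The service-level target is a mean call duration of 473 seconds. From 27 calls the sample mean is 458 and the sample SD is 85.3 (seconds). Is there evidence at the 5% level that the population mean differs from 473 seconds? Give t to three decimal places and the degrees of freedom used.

H0: μ = 473; H1: μ ≠ 473 (one-sample t-test, two-sided).
t = (x̄ − μ₀)/(s/√n) = (458 − 473)/(85.3/√27) = -0.914
df = n − 1 = 26
Two-sided p-value ≈ 0.369
Since p ≈ 0.369 > α = 0.05, fail to reject H0; the evidence is not statistically significant.

t = -0.914, df = 26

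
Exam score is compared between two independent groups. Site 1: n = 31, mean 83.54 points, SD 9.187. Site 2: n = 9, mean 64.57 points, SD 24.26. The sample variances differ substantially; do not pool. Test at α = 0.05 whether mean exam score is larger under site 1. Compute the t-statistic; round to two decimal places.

Let group 1 = site 1, group 2 = site 2. H0: μ_1 = μ_2; H1: μ_1 > μ_2 (Welch's two-sample t-test, right-tailed).
t = (x̄_1 − x̄_2)/√(s_1²/n_1 + s_2²/n_2) = (83.54 − 64.57)/√(9.187²/31 + 24.26²/9) = 2.30
Welch–Satterthwaite df ≈ 8.68
p-value = P(T ≥ 2.30) ≈ 0.0241
Since p ≈ 0.0241 < α = 0.05, reject H0; the data support H1.

2.30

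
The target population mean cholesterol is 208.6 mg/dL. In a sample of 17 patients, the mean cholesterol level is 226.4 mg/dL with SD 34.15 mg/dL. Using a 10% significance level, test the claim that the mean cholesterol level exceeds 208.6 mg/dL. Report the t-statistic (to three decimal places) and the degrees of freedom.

t = 2.149, df = 16

H0: μ = 208.6; H1: μ > 208.6 (one-sample t-test, right-tailed).
t = (x̄ − μ₀)/(s/√n) = (226.4 − 208.6)/(34.15/√17) = 2.149
df = n − 1 = 16
p-value = P(T ≥ 2.149) ≈ 0.024
Since p ≈ 0.024 < α = 0.1, reject H0; the data support H1.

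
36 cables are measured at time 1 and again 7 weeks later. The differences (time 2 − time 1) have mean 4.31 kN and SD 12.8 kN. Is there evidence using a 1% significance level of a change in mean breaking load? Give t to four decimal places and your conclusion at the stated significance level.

H0: μ_d = 0; H1: μ_d ≠ 0 (paired t-test on the differences, two-sided).
t = d̄/(s_d/√n) = 4.31/(12.8/√36) = 2.0203
df = n − 1 = 35
Two-sided p-value ≈ 0.0511
Since p ≈ 0.0511 > α = 0.01, fail to reject H0; the data do not provide sufficient evidence against H0.

t = 2.0203; fail to reject H0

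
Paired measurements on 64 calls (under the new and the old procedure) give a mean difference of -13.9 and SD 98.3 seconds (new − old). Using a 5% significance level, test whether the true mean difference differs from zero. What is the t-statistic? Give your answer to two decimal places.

H0: μ_d = 0; H1: μ_d ≠ 0 (paired t-test on the differences, two-sided).
t = d̄/(s_d/√n) = -13.9/(98.3/√64) = -1.13
df = n − 1 = 63
Two-sided p-value ≈ 0.262
Since p ≈ 0.262 > α = 0.05, fail to reject H0; the evidence is not statistically significant.

-1.13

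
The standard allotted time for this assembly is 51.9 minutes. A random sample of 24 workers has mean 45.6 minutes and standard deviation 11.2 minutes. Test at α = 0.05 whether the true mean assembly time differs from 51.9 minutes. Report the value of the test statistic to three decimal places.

-2.756

H0: μ = 51.9; H1: μ ≠ 51.9 (one-sample t-test, two-sided).
t = (x̄ − μ₀)/(s/√n) = (45.6 − 51.9)/(11.2/√24) = -2.756
df = n − 1 = 23
Two-sided p-value ≈ 0.0113
Since p ≈ 0.0113 < α = 0.05, reject H0; the data support H1.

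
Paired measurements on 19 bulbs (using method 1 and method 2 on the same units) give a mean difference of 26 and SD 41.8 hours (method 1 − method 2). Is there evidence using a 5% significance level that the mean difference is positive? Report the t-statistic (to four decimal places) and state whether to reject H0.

t = 2.7113; reject H0

H0: μ_d = 0; H1: μ_d > 0 (paired t-test on the differences, right-tailed).
t = d̄/(s_d/√n) = 26/(41.8/√19) = 2.7113
df = n − 1 = 18
p-value = P(T ≥ 2.7113) ≈ 0.0072
Since p ≈ 0.0072 < α = 0.05, reject H0; the evidence is statistically significant.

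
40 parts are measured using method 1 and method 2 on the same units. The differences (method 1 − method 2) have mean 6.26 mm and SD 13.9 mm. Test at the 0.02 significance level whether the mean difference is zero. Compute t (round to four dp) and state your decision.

t = 2.8483; reject H0

H0: μ_d = 0; H1: μ_d ≠ 0 (paired t-test on the differences, two-sided).
t = d̄/(s_d/√n) = 6.26/(13.9/√40) = 2.8483
df = n − 1 = 39
Two-sided p-value ≈ 0.007
Since p ≈ 0.007 < α = 0.02, reject H0; the data support H1.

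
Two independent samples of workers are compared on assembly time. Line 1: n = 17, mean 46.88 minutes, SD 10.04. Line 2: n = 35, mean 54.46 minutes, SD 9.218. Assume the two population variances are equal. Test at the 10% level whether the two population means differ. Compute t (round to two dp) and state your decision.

Let group 1 = line 1, group 2 = line 2. H0: μ_1 = μ_2; H1: μ_1 ≠ μ_2 (two-sample pooled-variance t-test, two-sided).
s_p² = [(17−1)·10.04² + (35−1)·9.218²]/(17+35−2) = 90.0371
t = (46.88 − 54.46)/√[90.0371·(1/17 + 1/35)] = -2.70
df = n₁ + n₂ − 2 = 50
Two-sided p-value ≈ 0.0094
Since p ≈ 0.0094 < α = 0.1, reject H0; the evidence is statistically significant.

t = -2.70; reject H0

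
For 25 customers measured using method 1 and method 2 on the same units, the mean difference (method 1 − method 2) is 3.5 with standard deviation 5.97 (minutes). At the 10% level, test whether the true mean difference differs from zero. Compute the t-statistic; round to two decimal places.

2.93

H0: μ_d = 0; H1: μ_d ≠ 0 (paired t-test on the differences, two-sided).
t = d̄/(s_d/√n) = 3.5/(5.97/√25) = 2.93
df = n − 1 = 24
Two-sided p-value ≈ 0.0073
Since p ≈ 0.0073 < α = 0.1, reject H0; the data support H1.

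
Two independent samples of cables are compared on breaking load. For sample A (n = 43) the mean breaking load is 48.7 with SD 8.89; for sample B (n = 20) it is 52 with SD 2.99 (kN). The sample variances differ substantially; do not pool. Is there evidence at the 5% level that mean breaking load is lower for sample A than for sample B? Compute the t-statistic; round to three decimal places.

-2.183

Let group 1 = sample A, group 2 = sample B. H0: μ_1 = μ_2; H1: μ_1 < μ_2 (Welch's two-sample t-test, left-tailed).
t = (x̄_1 − x̄_2)/√(s_1²/n_1 + s_2²/n_2) = (48.7 − 52)/√(8.89²/43 + 2.99²/20) = -2.183
Welch–Satterthwaite df ≈ 57.41
p-value = P(T ≤ -2.183) ≈ 0.017
Since p ≈ 0.017 < α = 0.05, reject H0; the data support H1.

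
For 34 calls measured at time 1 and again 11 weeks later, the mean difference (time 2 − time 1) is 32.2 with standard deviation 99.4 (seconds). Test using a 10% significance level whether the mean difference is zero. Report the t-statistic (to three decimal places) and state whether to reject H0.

t = 1.889; reject H0

H0: μ_d = 0; H1: μ_d ≠ 0 (paired t-test on the differences, two-sided).
t = d̄/(s_d/√n) = 32.2/(99.4/√34) = 1.889
df = n − 1 = 33
Two-sided p-value ≈ 0.0677
Since p ≈ 0.0677 < α = 0.1, reject H0; the data support H1.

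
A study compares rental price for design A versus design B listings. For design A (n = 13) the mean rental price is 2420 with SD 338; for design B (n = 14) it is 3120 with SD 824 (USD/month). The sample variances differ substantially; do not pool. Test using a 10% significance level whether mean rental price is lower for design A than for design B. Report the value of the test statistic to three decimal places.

Let group 1 = design A, group 2 = design B. H0: μ_1 = μ_2; H1: μ_1 < μ_2 (Welch's two-sample t-test, left-tailed).
t = (x̄_1 − x̄_2)/√(s_1²/n_1 + s_2²/n_2) = (2420 − 3120)/√(338²/13 + 824²/14) = -2.925
Welch–Satterthwaite df ≈ 17.52
p-value = P(T ≤ -2.925) ≈ 0.0046
Since p ≈ 0.0046 < α = 0.1, reject H0; the data support H1.

-2.925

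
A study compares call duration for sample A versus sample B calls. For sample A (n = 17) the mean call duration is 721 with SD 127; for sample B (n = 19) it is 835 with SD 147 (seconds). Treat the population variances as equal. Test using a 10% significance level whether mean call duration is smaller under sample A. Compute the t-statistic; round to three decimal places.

Let group 1 = sample A, group 2 = sample B. H0: μ_1 = μ_2; H1: μ_1 < μ_2 (two-sample pooled-variance t-test, left-tailed).
s_p² = [(17−1)·127² + (19−1)·147²]/(17+19−2) = 19030.2
t = (721 − 835)/√[19030.2·(1/17 + 1/19)] = -2.475
df = n₁ + n₂ − 2 = 34
p-value = P(T ≤ -2.475) ≈ 0.0092
Since p ≈ 0.0092 < α = 0.1, reject H0; the evidence is statistically significant.

-2.475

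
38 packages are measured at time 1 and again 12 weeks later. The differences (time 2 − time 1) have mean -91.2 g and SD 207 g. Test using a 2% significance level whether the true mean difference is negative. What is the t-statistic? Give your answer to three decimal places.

H0: μ_d = 0; H1: μ_d < 0 (paired t-test on the differences, left-tailed).
t = d̄/(s_d/√n) = -91.2/(207/√38) = -2.716
df = n − 1 = 37
p-value = P(T ≤ -2.716) ≈ 0.0050
Since p ≈ 0.0050 < α = 0.02, reject H0; the evidence is statistically significant.

-2.716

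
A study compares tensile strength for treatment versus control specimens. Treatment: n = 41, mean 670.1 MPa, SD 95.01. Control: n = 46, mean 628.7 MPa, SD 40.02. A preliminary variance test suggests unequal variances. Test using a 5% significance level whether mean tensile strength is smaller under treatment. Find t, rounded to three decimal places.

Let group 1 = treatment, group 2 = control. H0: μ_1 = μ_2; H1: μ_1 < μ_2 (Welch's two-sample t-test, left-tailed).
t = (x̄_1 − x̄_2)/√(s_1²/n_1 + s_2²/n_2) = (670.1 − 628.7)/√(95.01²/41 + 40.02²/46) = 2.593
Welch–Satterthwaite df ≈ 52.48
p-value = P(T ≤ 2.593) ≈ 0.994
Since p ≈ 0.994 > α = 0.05, fail to reject H0; the data do not provide sufficient evidence against H0.

2.593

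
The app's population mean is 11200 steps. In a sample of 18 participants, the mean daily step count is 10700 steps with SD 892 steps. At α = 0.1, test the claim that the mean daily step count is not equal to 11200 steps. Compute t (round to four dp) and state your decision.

t = -2.3782; reject H0

H0: μ = 11200; H1: μ ≠ 11200 (one-sample t-test, two-sided).
t = (x̄ − μ₀)/(s/√n) = (10700 − 11200)/(892/√18) = -2.3782
df = n − 1 = 17
Two-sided p-value ≈ 0.0294
Since p ≈ 0.0294 < α = 0.1, reject H0; the data support H1.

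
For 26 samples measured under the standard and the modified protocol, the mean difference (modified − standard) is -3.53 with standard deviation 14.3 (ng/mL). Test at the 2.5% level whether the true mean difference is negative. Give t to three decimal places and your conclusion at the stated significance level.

t = -1.259; fail to reject H0

H0: μ_d = 0; H1: μ_d < 0 (paired t-test on the differences, left-tailed).
t = d̄/(s_d/√n) = -3.53/(14.3/√26) = -1.259
df = n − 1 = 25
p-value = P(T ≤ -1.259) ≈ 0.110
Since p ≈ 0.110 > α = 0.025, fail to reject H0; the evidence is not statistically significant.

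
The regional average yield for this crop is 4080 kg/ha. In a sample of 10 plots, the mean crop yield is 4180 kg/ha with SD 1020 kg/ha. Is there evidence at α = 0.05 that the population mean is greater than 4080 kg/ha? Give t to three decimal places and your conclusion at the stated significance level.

H0: μ = 4080; H1: μ > 4080 (one-sample t-test, right-tailed).
t = (x̄ − μ₀)/(s/√n) = (4180 − 4080)/(1020/√10) = 0.310
df = n − 1 = 9
p-value = P(T ≥ 0.310) ≈ 0.3818
Since p ≈ 0.3818 > α = 0.05, fail to reject H0; the data do not provide sufficient evidence against H0.

t = 0.310; fail to reject H0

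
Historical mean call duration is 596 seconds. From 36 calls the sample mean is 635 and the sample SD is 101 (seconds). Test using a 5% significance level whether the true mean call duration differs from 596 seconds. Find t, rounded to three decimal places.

2.317

H0: μ = 596; H1: μ ≠ 596 (one-sample t-test, two-sided).
t = (x̄ − μ₀)/(s/√n) = (635 − 596)/(101/√36) = 2.317
df = n − 1 = 35
Two-sided p-value ≈ 0.026
Since p ≈ 0.026 < α = 0.05, reject H0; the evidence is statistically significant.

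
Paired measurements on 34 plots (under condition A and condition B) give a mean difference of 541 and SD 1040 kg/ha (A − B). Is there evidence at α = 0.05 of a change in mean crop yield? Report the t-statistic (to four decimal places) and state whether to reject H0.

t = 3.0332; reject H0

H0: μ_d = 0; H1: μ_d ≠ 0 (paired t-test on the differences, two-sided).
t = d̄/(s_d/√n) = 541/(1040/√34) = 3.0332
df = n − 1 = 33
Two-sided p-value ≈ 0.0047
Since p ≈ 0.0047 < α = 0.05, reject H0; the evidence is statistically significant.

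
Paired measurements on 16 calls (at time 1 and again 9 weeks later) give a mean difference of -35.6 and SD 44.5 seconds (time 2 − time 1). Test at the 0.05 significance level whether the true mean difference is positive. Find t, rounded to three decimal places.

H0: μ_d = 0; H1: μ_d > 0 (paired t-test on the differences, right-tailed).
t = d̄/(s_d/√n) = -35.6/(44.5/√16) = -3.200
df = n − 1 = 15
p-value = P(T ≥ -3.200) ≈ 0.997
Since p ≈ 0.997 > α = 0.05, fail to reject H0; the evidence is not statistically significant.

-3.200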